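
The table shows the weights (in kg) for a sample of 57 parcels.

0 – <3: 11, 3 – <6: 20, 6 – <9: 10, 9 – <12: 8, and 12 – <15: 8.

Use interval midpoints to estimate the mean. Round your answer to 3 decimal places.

6.553

Midpoints: 1.5, 4.5, 7.5, 10.5, 13.5
Σfm = 11×1.5 + 20×4.5 + 10×7.5 + 8×10.5 + 8×13.5 = 373.5
n = Σf = 57
Mean = 373.5 / 57 = 6.5526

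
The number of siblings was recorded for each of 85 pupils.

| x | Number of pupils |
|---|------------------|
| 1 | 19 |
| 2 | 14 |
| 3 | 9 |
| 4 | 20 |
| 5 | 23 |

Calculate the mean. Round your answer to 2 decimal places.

3.16

Values: 1, 2, 3, 4, 5
Σfx = 19×1 + 14×2 + 9×3 + 20×4 + 23×5 = 269
n = Σf = 85
Mean = 269 / 85 = 3.1647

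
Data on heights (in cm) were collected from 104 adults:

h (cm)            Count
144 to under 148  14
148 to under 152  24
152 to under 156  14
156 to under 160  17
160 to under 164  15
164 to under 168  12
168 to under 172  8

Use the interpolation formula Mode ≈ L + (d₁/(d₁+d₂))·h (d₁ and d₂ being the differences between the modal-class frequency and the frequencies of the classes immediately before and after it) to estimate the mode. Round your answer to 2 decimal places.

Modal class: 148 to under 152 (highest frequency 24).
d₁ = 24 − 14 = 10, d₂ = 24 − 14 = 10
Mode ≈ 148 + (10/(10+10)) × 4 = 148 + 2.0000 = 150.0000

150.00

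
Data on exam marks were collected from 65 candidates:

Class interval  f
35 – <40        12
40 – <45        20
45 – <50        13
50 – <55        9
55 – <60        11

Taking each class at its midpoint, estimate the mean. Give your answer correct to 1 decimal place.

Midpoints: 37.5, 42.5, 47.5, 52.5, 57.5
Σfm = 12×37.5 + 20×42.5 + 13×47.5 + 9×52.5 + 11×57.5 = 3022.5
n = Σf = 65
Mean = 3022.5 / 65 = 46.5000

46.5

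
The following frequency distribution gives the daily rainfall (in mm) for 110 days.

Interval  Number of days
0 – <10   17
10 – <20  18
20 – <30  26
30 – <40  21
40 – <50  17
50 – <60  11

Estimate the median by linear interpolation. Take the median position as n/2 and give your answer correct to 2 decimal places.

Cumulative frequencies: 17, 35, 61, 82, 99, 110
n = 110; position = n/2 = 55.
This falls in the class 20 – <30: L = 20, F = 35, f = 26, h = 10.
Median ≈ 20 + ((55 − 35) / 26) × 10 = 27.6923

27.69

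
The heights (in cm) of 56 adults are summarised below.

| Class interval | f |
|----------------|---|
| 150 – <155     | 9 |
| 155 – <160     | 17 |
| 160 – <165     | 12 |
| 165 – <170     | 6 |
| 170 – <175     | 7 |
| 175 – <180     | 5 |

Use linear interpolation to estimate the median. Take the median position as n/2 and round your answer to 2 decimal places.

160.83

Cumulative frequencies: 9, 26, 38, 44, 51, 56
n = 56; position = n/2 = 28.
This falls in the class 160 – <165: L = 160, F = 26, f = 12, h = 5.
Median ≈ 160 + ((28 − 26) / 12) × 5 = 160.8333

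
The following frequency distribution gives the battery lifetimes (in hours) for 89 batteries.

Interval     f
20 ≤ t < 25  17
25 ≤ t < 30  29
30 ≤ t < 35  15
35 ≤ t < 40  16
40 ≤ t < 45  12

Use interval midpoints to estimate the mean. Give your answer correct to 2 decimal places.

Midpoints: 22.5, 27.5, 32.5, 37.5, 42.5
Σfm = 17×22.5 + 29×27.5 + 15×32.5 + 16×37.5 + 12×42.5 = 2777.5
n = Σf = 89
Mean = 2777.5 / 89 = 31.2079

31.21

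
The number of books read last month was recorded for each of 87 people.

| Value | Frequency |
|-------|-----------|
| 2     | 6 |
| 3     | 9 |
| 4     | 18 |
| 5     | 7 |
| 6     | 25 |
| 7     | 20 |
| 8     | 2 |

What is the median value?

6

Cumulative frequencies: 6, 15, 33, 40, 65, 85, 87
n = 87, so the median is the value in position (n+1)/2 = 44.
Position 44 falls at value 6.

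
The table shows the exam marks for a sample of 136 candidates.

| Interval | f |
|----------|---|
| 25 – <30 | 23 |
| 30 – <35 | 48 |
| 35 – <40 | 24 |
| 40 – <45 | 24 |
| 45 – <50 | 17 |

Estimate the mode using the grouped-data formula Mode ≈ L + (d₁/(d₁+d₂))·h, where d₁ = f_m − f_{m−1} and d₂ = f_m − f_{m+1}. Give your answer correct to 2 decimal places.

32.55

Modal class: 30 – <35 (highest frequency 48).
d₁ = 48 − 23 = 25, d₂ = 48 − 24 = 24
Mode ≈ 30 + (25/(25+24)) × 5 = 30 + 2.5510 = 32.5510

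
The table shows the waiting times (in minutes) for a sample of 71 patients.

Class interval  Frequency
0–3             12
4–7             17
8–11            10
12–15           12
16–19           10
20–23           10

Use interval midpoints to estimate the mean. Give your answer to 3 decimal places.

Midpoints: 1.5, 5.5, 9.5, 13.5, 17.5, 21.5
Σfm = 12×1.5 + 17×5.5 + 10×9.5 + 12×13.5 + 10×17.5 + 10×21.5 = 758.5
n = Σf = 71
Mean = 758.5 / 71 = 10.6831

10.683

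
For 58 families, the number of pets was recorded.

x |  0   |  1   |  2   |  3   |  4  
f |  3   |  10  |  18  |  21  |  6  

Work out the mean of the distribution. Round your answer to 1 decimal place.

2.3

Values: 0, 1, 2, 3, 4
Σfx = 3×0 + 10×1 + 18×2 + 21×3 + 6×4 = 133
n = Σf = 58
Mean = 133 / 58 = 2.2931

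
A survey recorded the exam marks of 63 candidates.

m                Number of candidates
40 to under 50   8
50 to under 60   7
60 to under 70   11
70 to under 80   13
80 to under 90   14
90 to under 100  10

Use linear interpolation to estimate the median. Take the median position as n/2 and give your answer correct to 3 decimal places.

74.231

Cumulative frequencies: 8, 15, 26, 39, 53, 63
n = 63; position = n/2 = 31.5.
This falls in the class 70 to under 80: L = 70, F = 26, f = 13, h = 10.
Median ≈ 70 + ((31.5 − 26) / 13) × 10 = 74.2308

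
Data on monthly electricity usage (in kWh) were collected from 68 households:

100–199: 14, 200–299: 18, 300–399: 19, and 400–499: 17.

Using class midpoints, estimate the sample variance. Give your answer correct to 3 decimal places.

Midpoints: 149.5, 249.5, 349.5, 449.5
n = 68, Σfm = 20866, mean = 306.8529
Σfm² = 7189117
Σf(m − x̄)² = Σfm² − (Σfm)²/n = 7189117 − 20866²/68 = 786323.5294
Sample variance = 786323.5294 / 67 = 11736.1721

11736.172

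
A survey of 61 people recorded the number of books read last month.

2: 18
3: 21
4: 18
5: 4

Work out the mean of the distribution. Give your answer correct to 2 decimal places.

3.13

Values: 2, 3, 4, 5
Σfx = 18×2 + 21×3 + 18×4 + 4×5 = 191
n = Σf = 61
Mean = 191 / 61 = 3.1311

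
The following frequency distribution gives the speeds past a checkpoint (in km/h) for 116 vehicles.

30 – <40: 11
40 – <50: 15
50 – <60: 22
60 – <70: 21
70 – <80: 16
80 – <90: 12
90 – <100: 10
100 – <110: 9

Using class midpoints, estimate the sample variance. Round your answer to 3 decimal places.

413.216

Midpoints: 35, 45, 55, 65, 75, 85, 95, 105
n = 116, Σfm = 7750, mean = 66.8103
Σfm² = 565300
Σf(m − x̄)² = Σfm² − (Σfm)²/n = 565300 − 7750²/116 = 47519.8276
Sample variance = 47519.8276 / 115 = 413.2159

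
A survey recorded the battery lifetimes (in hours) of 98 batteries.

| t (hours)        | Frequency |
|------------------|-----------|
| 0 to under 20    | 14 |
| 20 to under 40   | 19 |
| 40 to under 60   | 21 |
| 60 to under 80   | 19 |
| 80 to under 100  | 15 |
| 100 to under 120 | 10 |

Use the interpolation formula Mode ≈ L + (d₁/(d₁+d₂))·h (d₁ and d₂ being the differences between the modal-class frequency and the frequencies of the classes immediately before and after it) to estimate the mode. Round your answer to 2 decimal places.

Modal class: 40 to under 60 (highest frequency 21).
d₁ = 21 − 19 = 2, d₂ = 21 − 19 = 2
Mode ≈ 40 + (2/(2+2)) × 20 = 40 + 10.0000 = 50.0000

50.00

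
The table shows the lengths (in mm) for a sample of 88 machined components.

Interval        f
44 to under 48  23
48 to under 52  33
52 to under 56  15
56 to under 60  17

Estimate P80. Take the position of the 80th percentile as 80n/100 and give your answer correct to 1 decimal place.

55.8

Cumulative frequencies: 23, 56, 71, 88
n = 88; position = 80n/100 = 70.4.
This falls in the class 52 to under 56: L = 52, F = 56, f = 15, h = 4.
80th percentile ≈ 52 + ((70.4 − 56) / 15) × 4 = 55.8400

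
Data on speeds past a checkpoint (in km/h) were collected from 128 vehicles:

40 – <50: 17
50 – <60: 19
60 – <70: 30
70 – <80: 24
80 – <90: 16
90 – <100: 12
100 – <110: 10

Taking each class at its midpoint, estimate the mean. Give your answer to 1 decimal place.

71.2

Midpoints: 45, 55, 65, 75, 85, 95, 105
Σfm = 17×45 + 19×55 + 30×65 + 24×75 + 16×85 + 12×95 + 10×105 = 9110
n = Σf = 128
Mean = 9110 / 128 = 71.1719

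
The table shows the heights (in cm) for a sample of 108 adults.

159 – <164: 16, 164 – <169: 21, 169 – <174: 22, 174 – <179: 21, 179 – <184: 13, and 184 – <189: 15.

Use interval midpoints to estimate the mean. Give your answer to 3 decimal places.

Midpoints: 161.5, 166.5, 171.5, 176.5, 181.5, 186.5
Σfm = 16×161.5 + 21×166.5 + 22×171.5 + 21×176.5 + 13×181.5 + 15×186.5 = 18717
n = Σf = 108
Mean = 18717 / 108 = 173.3056

173.306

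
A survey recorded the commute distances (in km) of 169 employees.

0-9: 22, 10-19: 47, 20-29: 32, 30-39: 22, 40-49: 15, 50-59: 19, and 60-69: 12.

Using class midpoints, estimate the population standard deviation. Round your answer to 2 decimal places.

18.11

Midpoints: 4.5, 14.5, 24.5, 34.5, 44.5, 54.5, 64.5
n = 169, Σfm = 4800.5, mean = 28.4053
Σfm² = 191782.25
Σf(m − x̄)² = Σfm² − (Σfm)²/n = 191782.25 − 4800.5²/169 = 55422.4852
Population variance = 55422.4852 / 169 = 327.9437
Standard deviation = √327.9437 = 18.1092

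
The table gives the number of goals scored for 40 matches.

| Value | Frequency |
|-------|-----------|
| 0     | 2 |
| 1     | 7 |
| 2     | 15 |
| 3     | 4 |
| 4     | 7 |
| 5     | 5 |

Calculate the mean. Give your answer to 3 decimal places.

Values: 0, 1, 2, 3, 4, 5
Σfx = 2×0 + 7×1 + 15×2 + 4×3 + 7×4 + 5×5 = 102
n = Σf = 40
Mean = 102 / 40 = 2.5500

2.550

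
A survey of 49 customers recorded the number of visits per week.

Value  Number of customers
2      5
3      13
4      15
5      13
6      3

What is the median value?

Cumulative frequencies: 5, 18, 33, 46, 49
n = 49, so the median is the value in position (n+1)/2 = 25.
Position 25 falls at value 4.

4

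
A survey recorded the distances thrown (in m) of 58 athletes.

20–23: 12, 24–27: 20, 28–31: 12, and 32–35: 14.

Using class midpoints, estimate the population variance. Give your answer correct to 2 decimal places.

Midpoints: 21.5, 25.5, 29.5, 33.5
n = 58, Σfm = 1591, mean = 27.4310
Σfm² = 44706.5
Σf(m − x̄)² = Σfm² − (Σfm)²/n = 44706.5 − 1591²/58 = 1063.7241
Population variance = 1063.7241 / 58 = 18.3401

18.34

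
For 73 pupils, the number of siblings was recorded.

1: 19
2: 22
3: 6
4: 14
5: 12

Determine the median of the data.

Cumulative frequencies: 19, 41, 47, 61, 73
n = 73, so the median is the value in position (n+1)/2 = 37.
Position 37 falls at value 2.

2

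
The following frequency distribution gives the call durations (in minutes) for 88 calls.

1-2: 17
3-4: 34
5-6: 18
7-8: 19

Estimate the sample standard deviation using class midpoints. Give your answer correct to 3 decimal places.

2.076

Midpoints: 1.5, 3.5, 5.5, 7.5
n = 88, Σfm = 386, mean = 4.3864
Σfm² = 2068
Σf(m − x̄)² = Σfm² − (Σfm)²/n = 2068 − 386²/88 = 374.8636
Sample variance = 374.8636 / 87 = 4.3088
Standard deviation = √4.3088 = 2.0758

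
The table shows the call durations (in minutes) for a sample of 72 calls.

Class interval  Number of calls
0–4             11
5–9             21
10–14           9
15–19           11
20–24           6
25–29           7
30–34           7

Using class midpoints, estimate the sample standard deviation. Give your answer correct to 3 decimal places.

Midpoints: 2, 7, 12, 17, 22, 27, 32
n = 72, Σfm = 1009, mean = 14.0139
Σfm² = 20723
Σf(m − x̄)² = Σfm² − (Σfm)²/n = 20723 − 1009²/72 = 6582.9861
Sample variance = 6582.9861 / 71 = 92.7181
Standard deviation = √92.7181 = 9.6290

9.629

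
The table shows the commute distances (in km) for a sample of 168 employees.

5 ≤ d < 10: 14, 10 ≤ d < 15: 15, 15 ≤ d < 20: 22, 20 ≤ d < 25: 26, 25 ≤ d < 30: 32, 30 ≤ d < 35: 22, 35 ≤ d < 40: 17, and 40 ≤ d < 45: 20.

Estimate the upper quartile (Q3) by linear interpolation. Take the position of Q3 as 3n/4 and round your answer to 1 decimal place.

33.9

Cumulative frequencies: 14, 29, 51, 77, 109, 131, 148, 168
n = 168; position = 3n/4 = 126.
This falls in the class 30 ≤ d < 35: L = 30, F = 109, f = 22, h = 5.
Upper quartile ≈ 30 + ((126 − 109) / 22) × 5 = 33.8636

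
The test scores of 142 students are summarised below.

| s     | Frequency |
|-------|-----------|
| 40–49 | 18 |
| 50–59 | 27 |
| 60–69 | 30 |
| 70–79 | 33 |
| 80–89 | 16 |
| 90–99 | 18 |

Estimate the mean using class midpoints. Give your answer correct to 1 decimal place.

68.4

Midpoints: 44.5, 54.5, 64.5, 74.5, 84.5, 94.5
Σfm = 18×44.5 + 27×54.5 + 30×64.5 + 33×74.5 + 16×84.5 + 18×94.5 = 9719
n = Σf = 142
Mean = 9719 / 142 = 68.4437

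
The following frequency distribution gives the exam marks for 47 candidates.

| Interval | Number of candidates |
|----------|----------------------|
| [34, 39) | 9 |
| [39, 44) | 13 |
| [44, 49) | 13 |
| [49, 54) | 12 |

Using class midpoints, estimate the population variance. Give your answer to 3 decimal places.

28.361

Midpoints: 36.5, 41.5, 46.5, 51.5
n = 47, Σfm = 2090.5, mean = 44.4787
Σfm² = 94315.75
Σf(m − x̄)² = Σfm² − (Σfm)²/n = 94315.75 − 2090.5²/47 = 1332.9787
Population variance = 1332.9787 / 47 = 28.3612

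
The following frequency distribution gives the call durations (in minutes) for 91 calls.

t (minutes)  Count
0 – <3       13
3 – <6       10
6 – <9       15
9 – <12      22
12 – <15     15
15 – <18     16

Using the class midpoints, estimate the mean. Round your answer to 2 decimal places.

Midpoints: 1.5, 4.5, 7.5, 10.5, 13.5, 16.5
Σfm = 13×1.5 + 10×4.5 + 15×7.5 + 22×10.5 + 15×13.5 + 16×16.5 = 874.5
n = Σf = 91
Mean = 874.5 / 91 = 9.6099

9.61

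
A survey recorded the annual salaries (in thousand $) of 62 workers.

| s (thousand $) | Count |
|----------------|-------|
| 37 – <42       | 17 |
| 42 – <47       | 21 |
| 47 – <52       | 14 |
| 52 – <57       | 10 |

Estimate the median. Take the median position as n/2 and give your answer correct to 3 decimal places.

Cumulative frequencies: 17, 38, 52, 62
n = 62; position = n/2 = 31.
This falls in the class 42 – <47: L = 42, F = 17, f = 21, h = 5.
Median ≈ 42 + ((31 − 17) / 21) × 5 = 45.3333

45.333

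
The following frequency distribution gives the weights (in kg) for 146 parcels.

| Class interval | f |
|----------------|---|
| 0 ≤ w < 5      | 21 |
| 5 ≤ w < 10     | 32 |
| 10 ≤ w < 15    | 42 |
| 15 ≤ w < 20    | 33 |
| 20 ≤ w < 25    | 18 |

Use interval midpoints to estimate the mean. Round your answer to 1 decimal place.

12.3

Midpoints: 2.5, 7.5, 12.5, 17.5, 22.5
Σfm = 21×2.5 + 32×7.5 + 42×12.5 + 33×17.5 + 18×22.5 = 1800
n = Σf = 146
Mean = 1800 / 146 = 12.3288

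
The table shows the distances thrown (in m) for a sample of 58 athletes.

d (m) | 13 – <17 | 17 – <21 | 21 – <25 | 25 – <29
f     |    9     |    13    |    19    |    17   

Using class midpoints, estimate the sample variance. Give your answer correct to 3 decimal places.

Midpoints: 15, 19, 23, 27
n = 58, Σfm = 1278, mean = 22.0345
Σfm² = 29162
Σf(m − x̄)² = Σfm² − (Σfm)²/n = 29162 − 1278²/58 = 1001.9310
Sample variance = 1001.9310 / 57 = 17.5777

17.578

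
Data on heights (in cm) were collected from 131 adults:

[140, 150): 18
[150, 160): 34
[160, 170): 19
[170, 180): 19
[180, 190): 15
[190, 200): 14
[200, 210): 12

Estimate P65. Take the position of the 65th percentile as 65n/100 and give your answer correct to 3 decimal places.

177.447

Cumulative frequencies: 18, 52, 71, 90, 105, 119, 131
n = 131; position = 65n/100 = 85.15.
This falls in the class [170, 180): L = 170, F = 71, f = 19, h = 10.
65th percentile ≈ 170 + ((85.15 − 71) / 19) × 10 = 177.4474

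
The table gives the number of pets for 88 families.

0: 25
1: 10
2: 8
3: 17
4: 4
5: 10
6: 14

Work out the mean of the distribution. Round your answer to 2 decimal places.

2.58

Values: 0, 1, 2, 3, 4, 5, 6
Σfx = 25×0 + 10×1 + 8×2 + 17×3 + 4×4 + 10×5 + 14×6 = 227
n = Σf = 88
Mean = 227 / 88 = 2.5795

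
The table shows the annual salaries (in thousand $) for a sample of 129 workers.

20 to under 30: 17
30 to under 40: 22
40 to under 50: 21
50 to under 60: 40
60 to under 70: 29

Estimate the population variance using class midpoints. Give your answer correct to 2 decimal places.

Midpoints: 25, 35, 45, 55, 65
n = 129, Σfm = 6225, mean = 48.2558
Σfm² = 323625
Σf(m − x̄)² = Σfm² − (Σfm)²/n = 323625 − 6225²/129 = 23232.5581
Population variance = 23232.5581 / 129 = 180.0973

180.10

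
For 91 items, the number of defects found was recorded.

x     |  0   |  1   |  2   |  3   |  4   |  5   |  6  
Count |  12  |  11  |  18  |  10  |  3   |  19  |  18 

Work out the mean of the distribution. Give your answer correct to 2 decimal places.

3.21

Values: 0, 1, 2, 3, 4, 5, 6
Σfx = 12×0 + 11×1 + 18×2 + 10×3 + 3×4 + 19×5 + 18×6 = 292
n = Σf = 91
Mean = 292 / 91 = 3.2088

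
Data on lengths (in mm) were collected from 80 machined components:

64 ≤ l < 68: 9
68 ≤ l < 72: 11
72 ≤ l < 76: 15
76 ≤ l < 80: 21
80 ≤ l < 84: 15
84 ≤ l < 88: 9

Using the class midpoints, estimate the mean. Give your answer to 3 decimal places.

76.450

Midpoints: 66, 70, 74, 78, 82, 86
Σfm = 9×66 + 11×70 + 15×74 + 21×78 + 15×82 + 9×86 = 6116
n = Σf = 80
Mean = 6116 / 80 = 76.4500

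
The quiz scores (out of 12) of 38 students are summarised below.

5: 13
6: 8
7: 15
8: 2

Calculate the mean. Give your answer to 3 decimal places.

Values: 5, 6, 7, 8
Σfx = 13×5 + 8×6 + 15×7 + 2×8 = 234
n = Σf = 38
Mean = 234 / 38 = 6.1579

6.158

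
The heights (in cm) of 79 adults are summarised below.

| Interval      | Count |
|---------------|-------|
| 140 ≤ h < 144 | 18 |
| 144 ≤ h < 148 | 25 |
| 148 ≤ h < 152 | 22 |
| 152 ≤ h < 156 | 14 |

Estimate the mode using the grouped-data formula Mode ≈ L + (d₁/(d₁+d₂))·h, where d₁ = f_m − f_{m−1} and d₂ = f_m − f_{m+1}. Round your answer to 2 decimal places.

Modal class: 144 ≤ h < 148 (highest frequency 25).
d₁ = 25 − 18 = 7, d₂ = 25 − 22 = 3
Mode ≈ 144 + (7/(7+3)) × 4 = 144 + 2.8000 = 146.8000

146.80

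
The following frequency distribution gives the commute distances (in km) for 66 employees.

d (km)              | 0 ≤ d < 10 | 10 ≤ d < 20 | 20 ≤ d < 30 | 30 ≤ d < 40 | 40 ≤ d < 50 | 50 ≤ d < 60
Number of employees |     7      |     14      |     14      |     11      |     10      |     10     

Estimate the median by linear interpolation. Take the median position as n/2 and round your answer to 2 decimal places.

Cumulative frequencies: 7, 21, 35, 46, 56, 66
n = 66; position = n/2 = 33.
This falls in the class 20 ≤ d < 30: L = 20, F = 21, f = 14, h = 10.
Median ≈ 20 + ((33 − 21) / 14) × 10 = 28.5714

28.57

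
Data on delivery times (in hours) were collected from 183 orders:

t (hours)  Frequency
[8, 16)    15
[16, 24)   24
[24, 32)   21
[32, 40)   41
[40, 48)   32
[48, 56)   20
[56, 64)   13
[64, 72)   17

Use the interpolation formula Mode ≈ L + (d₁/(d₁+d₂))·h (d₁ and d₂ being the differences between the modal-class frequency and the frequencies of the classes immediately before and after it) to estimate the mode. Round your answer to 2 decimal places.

37.52

Modal class: [32, 40) (highest frequency 41).
d₁ = 41 − 21 = 20, d₂ = 41 − 32 = 9
Mode ≈ 32 + (20/(20+9)) × 8 = 32 + 5.5172 = 37.5172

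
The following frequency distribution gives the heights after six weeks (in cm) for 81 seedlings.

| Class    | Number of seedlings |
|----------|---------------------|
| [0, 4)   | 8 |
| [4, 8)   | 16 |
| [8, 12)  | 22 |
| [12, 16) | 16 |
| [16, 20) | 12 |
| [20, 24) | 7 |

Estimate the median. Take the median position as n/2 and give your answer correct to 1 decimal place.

Cumulative frequencies: 8, 24, 46, 62, 74, 81
n = 81; position = n/2 = 40.5.
This falls in the class [8, 12): L = 8, F = 24, f = 22, h = 4.
Median ≈ 8 + ((40.5 − 24) / 22) × 4 = 11.0000

11.0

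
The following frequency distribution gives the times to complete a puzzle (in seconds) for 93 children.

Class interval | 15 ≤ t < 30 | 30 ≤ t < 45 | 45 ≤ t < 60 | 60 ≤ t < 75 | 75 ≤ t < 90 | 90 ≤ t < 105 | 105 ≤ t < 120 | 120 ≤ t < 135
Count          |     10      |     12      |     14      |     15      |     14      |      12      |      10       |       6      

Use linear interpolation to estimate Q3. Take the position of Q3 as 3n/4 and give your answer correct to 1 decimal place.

95.9

Cumulative frequencies: 10, 22, 36, 51, 65, 77, 87, 93
n = 93; position = 3n/4 = 69.75.
This falls in the class 90 ≤ t < 105: L = 90, F = 65, f = 12, h = 15.
Upper quartile ≈ 90 + ((69.75 − 65) / 12) × 15 = 95.9375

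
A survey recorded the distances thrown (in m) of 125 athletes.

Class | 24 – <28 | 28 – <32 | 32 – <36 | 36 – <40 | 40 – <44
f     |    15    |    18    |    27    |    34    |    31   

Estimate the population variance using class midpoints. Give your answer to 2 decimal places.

Midpoints: 26, 30, 34, 38, 42
n = 125, Σfm = 4442, mean = 35.5360
Σfm² = 161332
Σf(m − x̄)² = Σfm² − (Σfm)²/n = 161332 − 4442²/125 = 3481.0880
Population variance = 3481.0880 / 125 = 27.8487

27.85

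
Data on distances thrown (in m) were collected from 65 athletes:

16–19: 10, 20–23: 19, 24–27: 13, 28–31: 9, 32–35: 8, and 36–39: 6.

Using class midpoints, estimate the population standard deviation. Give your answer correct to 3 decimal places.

6.152

Midpoints: 17.5, 21.5, 25.5, 29.5, 33.5, 37.5
n = 65, Σfm = 1673.5, mean = 25.7462
Σfm² = 45546.25
Σf(m − x̄)² = Σfm² − (Σfm)²/n = 45546.25 − 1673.5²/65 = 2460.0615
Population variance = 2460.0615 / 65 = 37.8471
Standard deviation = √37.8471 = 6.1520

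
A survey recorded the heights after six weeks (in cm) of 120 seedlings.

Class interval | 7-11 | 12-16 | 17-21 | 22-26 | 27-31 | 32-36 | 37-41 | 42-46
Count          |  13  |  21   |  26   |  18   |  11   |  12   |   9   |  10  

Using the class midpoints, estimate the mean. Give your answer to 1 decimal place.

Midpoints: 9, 14, 19, 24, 29, 34, 39, 44
Σfm = 13×9 + 21×14 + 26×19 + 18×24 + 11×29 + 12×34 + 9×39 + 10×44 = 2855
n = Σf = 120
Mean = 2855 / 120 = 23.7917

23.8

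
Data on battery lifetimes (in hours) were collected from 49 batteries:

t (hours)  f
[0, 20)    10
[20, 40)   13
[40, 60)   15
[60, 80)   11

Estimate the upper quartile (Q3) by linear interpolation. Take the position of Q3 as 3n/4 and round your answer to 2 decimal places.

58.33

Cumulative frequencies: 10, 23, 38, 49
n = 49; position = 3n/4 = 36.75.
This falls in the class [40, 60): L = 40, F = 23, f = 15, h = 20.
Upper quartile ≈ 40 + ((36.75 − 23) / 15) × 20 = 58.3333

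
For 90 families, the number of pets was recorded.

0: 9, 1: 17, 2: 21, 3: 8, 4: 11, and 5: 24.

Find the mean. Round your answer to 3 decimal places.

Values: 0, 1, 2, 3, 4, 5
Σfx = 9×0 + 17×1 + 21×2 + 8×3 + 11×4 + 24×5 = 247
n = Σf = 90
Mean = 247 / 90 = 2.7444

2.744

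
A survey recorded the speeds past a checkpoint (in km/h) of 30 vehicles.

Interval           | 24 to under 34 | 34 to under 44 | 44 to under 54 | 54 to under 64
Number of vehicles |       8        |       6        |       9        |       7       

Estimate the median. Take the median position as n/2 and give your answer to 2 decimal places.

Cumulative frequencies: 8, 14, 23, 30
n = 30; position = n/2 = 15.
This falls in the class 44 to under 54: L = 44, F = 14, f = 9, h = 10.
Median ≈ 44 + ((15 − 14) / 9) × 10 = 45.1111

45.11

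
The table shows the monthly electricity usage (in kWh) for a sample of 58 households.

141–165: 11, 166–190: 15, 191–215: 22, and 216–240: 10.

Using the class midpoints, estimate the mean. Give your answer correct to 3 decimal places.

Midpoints: 153, 178, 203, 228
Σfm = 11×153 + 15×178 + 22×203 + 10×228 = 11099
n = Σf = 58
Mean = 11099 / 58 = 191.3621

191.362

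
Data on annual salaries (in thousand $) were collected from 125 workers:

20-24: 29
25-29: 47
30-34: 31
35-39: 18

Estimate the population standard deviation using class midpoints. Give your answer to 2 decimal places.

4.91

Midpoints: 22, 27, 32, 37
n = 125, Σfm = 3565, mean = 28.5200
Σfm² = 104685
Σf(m − x̄)² = Σfm² − (Σfm)²/n = 104685 − 3565²/125 = 3011.2000
Population variance = 3011.2000 / 125 = 24.0896
Standard deviation = √24.0896 = 4.9081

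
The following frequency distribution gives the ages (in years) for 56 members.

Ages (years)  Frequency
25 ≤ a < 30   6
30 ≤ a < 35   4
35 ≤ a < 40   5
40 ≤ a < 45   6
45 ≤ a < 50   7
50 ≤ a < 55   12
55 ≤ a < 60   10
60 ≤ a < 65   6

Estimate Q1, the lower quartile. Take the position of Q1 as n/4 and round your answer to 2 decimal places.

39.00

Cumulative frequencies: 6, 10, 15, 21, 28, 40, 50, 56
n = 56; position = n/4 = 14.
This falls in the class 35 ≤ a < 40: L = 35, F = 10, f = 5, h = 5.
Lower quartile ≈ 35 + ((14 − 10) / 5) × 5 = 39.0000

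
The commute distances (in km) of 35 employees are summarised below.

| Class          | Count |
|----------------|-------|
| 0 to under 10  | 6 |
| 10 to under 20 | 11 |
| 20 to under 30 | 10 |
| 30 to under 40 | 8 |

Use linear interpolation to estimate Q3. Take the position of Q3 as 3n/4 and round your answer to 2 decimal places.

29.25

Cumulative frequencies: 6, 17, 27, 35
n = 35; position = 3n/4 = 26.25.
This falls in the class 20 to under 30: L = 20, F = 17, f = 10, h = 10.
Upper quartile ≈ 20 + ((26.25 − 17) / 10) × 10 = 29.2500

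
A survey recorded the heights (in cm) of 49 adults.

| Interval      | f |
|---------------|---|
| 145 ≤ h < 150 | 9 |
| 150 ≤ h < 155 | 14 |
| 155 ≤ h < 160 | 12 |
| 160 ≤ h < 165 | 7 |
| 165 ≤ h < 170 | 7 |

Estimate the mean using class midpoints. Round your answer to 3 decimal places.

Midpoints: 147.5, 152.5, 157.5, 162.5, 167.5
Σfm = 9×147.5 + 14×152.5 + 12×157.5 + 7×162.5 + 7×167.5 = 7662.5
n = Σf = 49
Mean = 7662.5 / 49 = 156.3776

156.378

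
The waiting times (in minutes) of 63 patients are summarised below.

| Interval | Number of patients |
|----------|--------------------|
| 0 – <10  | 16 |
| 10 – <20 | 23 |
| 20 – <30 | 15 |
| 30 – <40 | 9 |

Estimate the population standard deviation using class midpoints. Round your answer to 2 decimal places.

Midpoints: 5, 15, 25, 35
n = 63, Σfm = 1115, mean = 17.6984
Σfm² = 25975
Σf(m − x̄)² = Σfm² − (Σfm)²/n = 25975 − 1115²/63 = 6241.2698
Population variance = 6241.2698 / 63 = 99.0678
Standard deviation = √99.0678 = 9.9533

9.95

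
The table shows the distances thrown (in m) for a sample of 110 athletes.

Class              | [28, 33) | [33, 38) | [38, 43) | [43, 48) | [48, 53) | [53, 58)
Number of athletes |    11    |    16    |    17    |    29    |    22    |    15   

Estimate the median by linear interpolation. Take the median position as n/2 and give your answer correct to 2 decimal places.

Cumulative frequencies: 11, 27, 44, 73, 95, 110
n = 110; position = n/2 = 55.
This falls in the class [43, 48): L = 43, F = 44, f = 29, h = 5.
Median ≈ 43 + ((55 − 44) / 29) × 5 = 44.8966

44.90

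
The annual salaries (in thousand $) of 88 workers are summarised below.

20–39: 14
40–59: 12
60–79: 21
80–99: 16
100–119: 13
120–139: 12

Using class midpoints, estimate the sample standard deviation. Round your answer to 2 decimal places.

Midpoints: 29.5, 49.5, 69.5, 89.5, 109.5, 129.5
n = 88, Σfm = 6876, mean = 78.1364
Σfm² = 628302
Σf(m − x̄)² = Σfm² − (Σfm)²/n = 628302 − 6876²/88 = 91036.3636
Sample variance = 91036.3636 / 87 = 1046.3950
Standard deviation = √1046.3950 = 32.3480

32.35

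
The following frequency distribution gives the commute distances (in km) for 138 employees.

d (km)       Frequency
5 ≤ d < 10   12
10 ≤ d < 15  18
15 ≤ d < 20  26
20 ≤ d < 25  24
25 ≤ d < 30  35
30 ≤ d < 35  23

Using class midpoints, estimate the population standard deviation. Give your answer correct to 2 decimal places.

Midpoints: 7.5, 12.5, 17.5, 22.5, 27.5, 32.5
n = 138, Σfm = 3020, mean = 21.8841
Σfm² = 74362.5
Σf(m − x̄)² = Σfm² − (Σfm)²/n = 74362.5 − 3020²/138 = 8272.6449
Population variance = 8272.6449 / 138 = 59.9467
Standard deviation = √59.9467 = 7.7425

7.74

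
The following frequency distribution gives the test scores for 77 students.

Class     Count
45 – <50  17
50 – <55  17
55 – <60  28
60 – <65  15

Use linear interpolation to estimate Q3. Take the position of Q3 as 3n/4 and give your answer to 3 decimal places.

59.241

Cumulative frequencies: 17, 34, 62, 77
n = 77; position = 3n/4 = 57.75.
This falls in the class 55 – <60: L = 55, F = 34, f = 28, h = 5.
Upper quartile ≈ 55 + ((57.75 − 34) / 28) × 5 = 59.2411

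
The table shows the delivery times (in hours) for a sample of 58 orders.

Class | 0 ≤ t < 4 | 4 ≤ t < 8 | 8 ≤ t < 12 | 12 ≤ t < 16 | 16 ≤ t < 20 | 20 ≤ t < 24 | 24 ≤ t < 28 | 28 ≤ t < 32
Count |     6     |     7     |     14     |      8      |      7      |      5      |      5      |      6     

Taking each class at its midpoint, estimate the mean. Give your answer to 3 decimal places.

Midpoints: 2, 6, 10, 14, 18, 22, 26, 30
Σfm = 6×2 + 7×6 + 14×10 + 8×14 + 7×18 + 5×22 + 5×26 + 6×30 = 852
n = Σf = 58
Mean = 852 / 58 = 14.6897

14.690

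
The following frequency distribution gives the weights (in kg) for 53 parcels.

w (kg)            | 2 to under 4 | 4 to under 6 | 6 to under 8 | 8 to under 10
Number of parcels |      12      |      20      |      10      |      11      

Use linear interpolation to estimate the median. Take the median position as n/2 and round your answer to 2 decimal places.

Cumulative frequencies: 12, 32, 42, 53
n = 53; position = n/2 = 26.5.
This falls in the class 4 to under 6: L = 4, F = 12, f = 20, h = 2.
Median ≈ 4 + ((26.5 − 12) / 20) × 2 = 5.4500

5.45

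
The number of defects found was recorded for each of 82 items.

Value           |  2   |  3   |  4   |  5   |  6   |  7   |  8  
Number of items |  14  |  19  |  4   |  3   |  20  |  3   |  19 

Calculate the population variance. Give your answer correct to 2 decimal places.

4.99

Values: 2, 3, 4, 5, 6, 7, 8
n = 82, Σfx = 409, mean = 4.9878
Σfx² = 2449
Σf(x − x̄)² = Σfx² − (Σfx)²/n = 2449 − 409²/82 = 408.9878
Population variance = 408.9878 / 82 = 4.9877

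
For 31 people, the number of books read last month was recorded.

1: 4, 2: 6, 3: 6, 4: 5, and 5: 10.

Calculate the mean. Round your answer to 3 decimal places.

3.355

Values: 1, 2, 3, 4, 5
Σfx = 4×1 + 6×2 + 6×3 + 5×4 + 10×5 = 104
n = Σf = 31
Mean = 104 / 31 = 3.3548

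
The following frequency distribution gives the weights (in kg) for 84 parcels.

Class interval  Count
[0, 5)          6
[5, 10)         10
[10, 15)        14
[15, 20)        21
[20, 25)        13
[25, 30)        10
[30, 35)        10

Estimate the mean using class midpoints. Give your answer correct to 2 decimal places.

Midpoints: 2.5, 7.5, 12.5, 17.5, 22.5, 27.5, 32.5
Σfm = 6×2.5 + 10×7.5 + 14×12.5 + 21×17.5 + 13×22.5 + 10×27.5 + 10×32.5 = 1525
n = Σf = 84
Mean = 1525 / 84 = 18.1548

18.15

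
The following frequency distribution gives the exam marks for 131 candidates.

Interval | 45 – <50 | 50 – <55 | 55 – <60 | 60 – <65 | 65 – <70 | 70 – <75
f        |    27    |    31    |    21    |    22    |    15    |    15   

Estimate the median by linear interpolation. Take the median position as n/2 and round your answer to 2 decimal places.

Cumulative frequencies: 27, 58, 79, 101, 116, 131
n = 131; position = n/2 = 65.5.
This falls in the class 55 – <60: L = 55, F = 58, f = 21, h = 5.
Median ≈ 55 + ((65.5 − 58) / 21) × 5 = 56.7857

56.79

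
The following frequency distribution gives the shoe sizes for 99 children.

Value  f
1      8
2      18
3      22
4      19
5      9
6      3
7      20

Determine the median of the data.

Cumulative frequencies: 8, 26, 48, 67, 76, 79, 99
n = 99, so the median is the value in position (n+1)/2 = 50.
Position 50 falls at value 4.

4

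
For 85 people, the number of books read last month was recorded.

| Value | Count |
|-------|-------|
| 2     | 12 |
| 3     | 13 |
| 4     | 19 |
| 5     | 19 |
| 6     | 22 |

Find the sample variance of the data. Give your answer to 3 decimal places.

1.905

Values: 2, 3, 4, 5, 6
n = 85, Σfx = 366, mean = 4.3059
Σfx² = 1736
Σf(x − x̄)² = Σfx² − (Σfx)²/n = 1736 − 366²/85 = 160.0471
Sample variance = 160.0471 / 84 = 1.9053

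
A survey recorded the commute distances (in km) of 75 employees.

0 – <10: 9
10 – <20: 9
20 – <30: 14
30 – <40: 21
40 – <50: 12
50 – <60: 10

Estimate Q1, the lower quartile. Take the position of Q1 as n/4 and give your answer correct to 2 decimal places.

Cumulative frequencies: 9, 18, 32, 53, 65, 75
n = 75; position = n/4 = 18.75.
This falls in the class 20 – <30: L = 20, F = 18, f = 14, h = 10.
Lower quartile ≈ 20 + ((18.75 − 18) / 14) × 10 = 20.5357

20.54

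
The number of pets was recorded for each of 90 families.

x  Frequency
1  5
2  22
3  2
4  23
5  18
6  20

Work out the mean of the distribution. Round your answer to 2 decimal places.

3.97

Values: 1, 2, 3, 4, 5, 6
Σfx = 5×1 + 22×2 + 2×3 + 23×4 + 18×5 + 20×6 = 357
n = Σf = 90
Mean = 357 / 90 = 3.9667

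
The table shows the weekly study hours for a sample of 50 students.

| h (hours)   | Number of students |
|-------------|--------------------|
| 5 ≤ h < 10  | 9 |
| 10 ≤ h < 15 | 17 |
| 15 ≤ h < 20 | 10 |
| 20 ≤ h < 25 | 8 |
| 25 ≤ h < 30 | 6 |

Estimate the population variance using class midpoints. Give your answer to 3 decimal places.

40.250

Midpoints: 7.5, 12.5, 17.5, 22.5, 27.5
n = 50, Σfm = 800, mean = 16.0000
Σfm² = 14812.5
Σf(m − x̄)² = Σfm² − (Σfm)²/n = 14812.5 − 800²/50 = 2012.5000
Population variance = 2012.5000 / 50 = 40.2500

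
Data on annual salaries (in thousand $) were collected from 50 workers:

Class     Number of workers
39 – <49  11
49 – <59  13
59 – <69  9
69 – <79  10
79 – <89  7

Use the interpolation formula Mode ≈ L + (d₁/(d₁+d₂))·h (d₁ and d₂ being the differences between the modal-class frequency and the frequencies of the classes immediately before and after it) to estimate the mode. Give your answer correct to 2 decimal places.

52.33

Modal class: 49 – <59 (highest frequency 13).
d₁ = 13 − 11 = 2, d₂ = 13 − 9 = 4
Mode ≈ 49 + (2/(2+4)) × 10 = 49 + 3.3333 = 52.3333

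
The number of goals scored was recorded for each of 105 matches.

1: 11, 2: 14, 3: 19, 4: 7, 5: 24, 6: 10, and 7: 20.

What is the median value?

5

Cumulative frequencies: 11, 25, 44, 51, 75, 85, 105
n = 105, so the median is the value in position (n+1)/2 = 53.
Position 53 falls at value 5.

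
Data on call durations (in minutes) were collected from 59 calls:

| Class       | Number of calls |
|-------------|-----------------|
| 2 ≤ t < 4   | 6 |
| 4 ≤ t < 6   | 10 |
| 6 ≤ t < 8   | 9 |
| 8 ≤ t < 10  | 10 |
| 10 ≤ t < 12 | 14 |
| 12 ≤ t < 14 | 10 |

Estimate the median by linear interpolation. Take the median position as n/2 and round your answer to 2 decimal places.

8.90

Cumulative frequencies: 6, 16, 25, 35, 49, 59
n = 59; position = n/2 = 29.5.
This falls in the class 8 ≤ t < 10: L = 8, F = 25, f = 10, h = 2.
Median ≈ 8 + ((29.5 − 25) / 10) × 2 = 8.9000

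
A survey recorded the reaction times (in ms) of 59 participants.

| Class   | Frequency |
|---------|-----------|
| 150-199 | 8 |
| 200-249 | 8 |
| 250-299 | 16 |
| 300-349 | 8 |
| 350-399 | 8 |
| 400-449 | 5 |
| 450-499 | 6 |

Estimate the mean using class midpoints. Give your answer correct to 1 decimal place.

Midpoints: 174.5, 224.5, 274.5, 324.5, 374.5, 424.5, 474.5
Σfm = 8×174.5 + 8×224.5 + 16×274.5 + 8×324.5 + 8×374.5 + 5×424.5 + 6×474.5 = 18145.5
n = Σf = 59
Mean = 18145.5 / 59 = 307.5508

307.6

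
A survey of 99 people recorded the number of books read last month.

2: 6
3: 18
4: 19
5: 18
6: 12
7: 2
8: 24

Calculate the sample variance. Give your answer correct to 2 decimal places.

Values: 2, 3, 4, 5, 6, 7, 8
n = 99, Σfx = 510, mean = 5.1515
Σfx² = 3006
Σf(x − x̄)² = Σfx² − (Σfx)²/n = 3006 − 510²/99 = 378.7273
Sample variance = 378.7273 / 98 = 3.8646

3.86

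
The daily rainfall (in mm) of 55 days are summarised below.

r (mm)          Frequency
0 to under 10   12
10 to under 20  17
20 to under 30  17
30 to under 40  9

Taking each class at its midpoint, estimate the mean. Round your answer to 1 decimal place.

Midpoints: 5, 15, 25, 35
Σfm = 12×5 + 17×15 + 17×25 + 9×35 = 1055
n = Σf = 55
Mean = 1055 / 55 = 19.1818

19.2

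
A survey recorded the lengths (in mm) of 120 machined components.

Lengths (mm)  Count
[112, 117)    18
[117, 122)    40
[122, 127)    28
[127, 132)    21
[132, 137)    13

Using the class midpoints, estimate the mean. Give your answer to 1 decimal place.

123.3

Midpoints: 114.5, 119.5, 124.5, 129.5, 134.5
Σfm = 18×114.5 + 40×119.5 + 28×124.5 + 21×129.5 + 13×134.5 = 14795
n = Σf = 120
Mean = 14795 / 120 = 123.2917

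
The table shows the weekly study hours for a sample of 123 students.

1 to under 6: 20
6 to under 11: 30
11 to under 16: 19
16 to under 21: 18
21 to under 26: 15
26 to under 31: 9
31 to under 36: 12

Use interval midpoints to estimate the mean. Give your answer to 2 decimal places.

15.65

Midpoints: 3.5, 8.5, 13.5, 18.5, 23.5, 28.5, 33.5
Σfm = 20×3.5 + 30×8.5 + 19×13.5 + 18×18.5 + 15×23.5 + 9×28.5 + 12×33.5 = 1925.5
n = Σf = 123
Mean = 1925.5 / 123 = 15.6545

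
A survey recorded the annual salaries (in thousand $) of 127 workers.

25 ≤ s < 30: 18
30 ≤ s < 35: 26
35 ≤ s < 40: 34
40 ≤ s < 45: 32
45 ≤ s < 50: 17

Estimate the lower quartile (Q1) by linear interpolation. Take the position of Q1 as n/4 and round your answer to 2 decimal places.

Cumulative frequencies: 18, 44, 78, 110, 127
n = 127; position = n/4 = 31.75.
This falls in the class 30 ≤ s < 35: L = 30, F = 18, f = 26, h = 5.
Lower quartile ≈ 30 + ((31.75 − 18) / 26) × 5 = 32.6442

32.64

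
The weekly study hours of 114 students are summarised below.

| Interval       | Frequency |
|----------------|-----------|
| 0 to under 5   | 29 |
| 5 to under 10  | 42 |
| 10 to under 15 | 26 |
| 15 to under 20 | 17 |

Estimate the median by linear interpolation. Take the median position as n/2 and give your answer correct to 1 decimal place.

8.3

Cumulative frequencies: 29, 71, 97, 114
n = 114; position = n/2 = 57.
This falls in the class 5 to under 10: L = 5, F = 29, f = 42, h = 5.
Median ≈ 5 + ((57 − 29) / 42) × 5 = 8.3333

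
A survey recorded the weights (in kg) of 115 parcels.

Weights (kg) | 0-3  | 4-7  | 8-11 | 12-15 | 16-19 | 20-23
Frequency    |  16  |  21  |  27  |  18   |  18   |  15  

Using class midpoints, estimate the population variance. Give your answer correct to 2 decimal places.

Midpoints: 1.5, 5.5, 9.5, 13.5, 17.5, 21.5
n = 115, Σfm = 1276.5, mean = 11.1000
Σfm² = 18834.75
Σf(m − x̄)² = Σfm² − (Σfm)²/n = 18834.75 − 1276.5²/115 = 4665.6000
Population variance = 4665.6000 / 115 = 40.5704

40.57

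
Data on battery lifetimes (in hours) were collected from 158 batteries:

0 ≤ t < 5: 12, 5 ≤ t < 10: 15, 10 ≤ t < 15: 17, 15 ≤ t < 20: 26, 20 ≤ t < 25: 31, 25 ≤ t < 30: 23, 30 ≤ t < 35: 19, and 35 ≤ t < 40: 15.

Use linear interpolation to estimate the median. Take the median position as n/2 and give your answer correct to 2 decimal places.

Cumulative frequencies: 12, 27, 44, 70, 101, 124, 143, 158
n = 158; position = n/2 = 79.
This falls in the class 20 ≤ t < 25: L = 20, F = 70, f = 31, h = 5.
Median ≈ 20 + ((79 − 70) / 31) × 5 = 21.4516

21.45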